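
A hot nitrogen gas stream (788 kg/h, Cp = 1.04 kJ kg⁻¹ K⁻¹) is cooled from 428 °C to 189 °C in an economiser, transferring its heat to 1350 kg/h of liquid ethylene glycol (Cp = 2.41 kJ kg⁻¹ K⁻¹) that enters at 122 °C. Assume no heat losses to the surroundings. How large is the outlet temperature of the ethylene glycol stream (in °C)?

T_c,out = 182 °C

Heat released by hot stream: Q = 788 × 1.04 × (428 − 189) = 195870 kJ/h
Energy balance on cold side (adiabatic exchanger): Q = ṁ_c·Cp_c·(T_c,out − T_c,in)
T_c,out = 122 + 195870/(1350 × 2.41) = 182.2 °C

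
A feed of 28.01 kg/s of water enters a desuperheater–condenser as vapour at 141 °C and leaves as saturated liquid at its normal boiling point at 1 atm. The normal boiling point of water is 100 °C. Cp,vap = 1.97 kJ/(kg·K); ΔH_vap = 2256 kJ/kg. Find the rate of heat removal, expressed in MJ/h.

Q_c = 236000 MJ/h

vapour 141→100 °C: -80.77 kJ/kg
condensation at 100 °C: -2256 kJ/kg
Δh = -80.77 + -2256 = -2336.8 kJ/kg
Q = ṁ·Δh = 28.01 kg/s × -2336.8 kJ/kg = -65453 kJ/s
|Q| = 65453 kW = 235630 MJ/h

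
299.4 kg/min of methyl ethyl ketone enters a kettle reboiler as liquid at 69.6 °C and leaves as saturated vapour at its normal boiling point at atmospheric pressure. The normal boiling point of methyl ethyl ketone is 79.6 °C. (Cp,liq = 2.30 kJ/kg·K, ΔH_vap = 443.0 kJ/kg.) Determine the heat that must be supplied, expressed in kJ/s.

Q = 2330 kJ/s

liquid 69.6→79.6 °C: 23 kJ/kg
vaporisation at 79.6 °C: 443 kJ/kg
Δh = 23 + 443 = 466 kJ/kg
Q = ṁ·Δh = 299.4 kg/min × 466 kJ/kg = 139520 kJ/min
|Q| = 2325.3 kW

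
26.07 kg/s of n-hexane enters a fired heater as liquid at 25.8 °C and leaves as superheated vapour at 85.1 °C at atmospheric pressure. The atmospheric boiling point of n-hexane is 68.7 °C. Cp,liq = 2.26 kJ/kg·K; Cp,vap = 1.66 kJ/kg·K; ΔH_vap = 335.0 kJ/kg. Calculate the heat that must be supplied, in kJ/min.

Q = 718000 kJ/min

liquid 25.8→68.7 °C: 96.954 kJ/kg
vaporisation at 68.7 °C: 335 kJ/kg
vapour 68.7→85.1 °C: 27.224 kJ/kg
Δh = 96.954 + 335 + 27.224 = 459.18 kJ/kg
Q = ṁ·Δh = 26.07 kg/s × 459.18 kJ/kg = 11971 kJ/s
|Q| = 11971 kW = 718250 kJ/min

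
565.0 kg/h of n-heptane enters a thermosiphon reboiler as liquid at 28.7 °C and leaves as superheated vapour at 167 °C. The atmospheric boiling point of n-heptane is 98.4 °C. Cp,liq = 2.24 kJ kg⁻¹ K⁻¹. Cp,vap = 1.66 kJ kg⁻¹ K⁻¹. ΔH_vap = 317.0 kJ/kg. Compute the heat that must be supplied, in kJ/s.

liquid 28.7→98.4 °C: 156.13 kJ/kg
vaporisation at 98.4 °C: 317 kJ/kg
vapour 98.4→167 °C: 113.88 kJ/kg
Δh = 156.13 + 317 + 113.88 = 587 kJ/kg
Q = ṁ·Δh = 565.0 kg/h × 587 kJ/kg = 331660 kJ/h
|Q| = 92.127 kW

Q = 92.1 kJ/s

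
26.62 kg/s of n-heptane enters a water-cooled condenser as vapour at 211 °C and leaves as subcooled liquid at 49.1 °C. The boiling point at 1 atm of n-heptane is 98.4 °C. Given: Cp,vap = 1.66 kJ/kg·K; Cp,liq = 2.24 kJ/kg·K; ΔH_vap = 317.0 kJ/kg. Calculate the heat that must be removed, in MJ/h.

vapour 211→98.4 °C: -186.92 kJ/kg
condensation at 98.4 °C: -317 kJ/kg
liquid 98.4→49.1 °C: -110.43 kJ/kg
Δh = -186.92 + -317 + -110.43 = -614.35 kJ/kg
Q = ṁ·Δh = 26.62 kg/s × -614.35 kJ/kg = -16354 kJ/s
|Q| = 16354 kW = 58874 MJ/h

Q_c = 58900 MJ/h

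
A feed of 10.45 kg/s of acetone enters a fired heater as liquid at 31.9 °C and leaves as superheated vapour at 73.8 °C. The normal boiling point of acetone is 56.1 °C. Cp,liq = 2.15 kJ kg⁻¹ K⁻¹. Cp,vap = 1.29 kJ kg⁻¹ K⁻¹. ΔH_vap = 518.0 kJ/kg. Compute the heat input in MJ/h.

Q = 22300 MJ/h

liquid 31.9→56.1 °C: 52.03 kJ/kg
vaporisation at 56.1 °C: 518 kJ/kg
vapour 56.1→73.8 °C: 22.833 kJ/kg
Δh = 52.03 + 518 + 22.833 = 592.86 kJ/kg
Q = ṁ·Δh = 10.45 kg/s × 592.86 kJ/kg = 6195.4 kJ/s
|Q| = 6195.4 kW = 22304 MJ/h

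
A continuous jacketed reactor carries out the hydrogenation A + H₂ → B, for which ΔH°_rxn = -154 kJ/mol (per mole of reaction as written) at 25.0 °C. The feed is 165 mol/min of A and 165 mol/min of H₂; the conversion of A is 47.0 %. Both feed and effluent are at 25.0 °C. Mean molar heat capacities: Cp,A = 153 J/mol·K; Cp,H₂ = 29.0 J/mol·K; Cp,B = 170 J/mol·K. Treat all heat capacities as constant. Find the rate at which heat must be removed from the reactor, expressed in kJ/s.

Q_out = 199 kJ/s

Extent of reaction ξ = 0.470 × 165 = 77.55 mol/min
Reaction term: ξ·ΔH°_rxn = 77.55 × -154 = -11943 kJ/min
Q = ΔH = -11943 kJ/min = -199.04 kW
Heat removed = 199.04 kJ/s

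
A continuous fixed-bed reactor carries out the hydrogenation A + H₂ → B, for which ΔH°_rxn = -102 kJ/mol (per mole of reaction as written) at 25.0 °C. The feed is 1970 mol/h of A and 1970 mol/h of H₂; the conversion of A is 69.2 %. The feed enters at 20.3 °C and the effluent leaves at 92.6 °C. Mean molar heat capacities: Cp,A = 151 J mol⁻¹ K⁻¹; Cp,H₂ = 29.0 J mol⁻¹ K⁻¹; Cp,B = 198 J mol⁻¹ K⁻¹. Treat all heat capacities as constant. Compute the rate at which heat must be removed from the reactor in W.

Q_out = 31000 W

Extent of reaction ξ = 0.692 × 1970 = 1363.2 mol/h
Reaction term: ξ·ΔH°_rxn = 1363.2 × -102 = -139050 kJ/h
Sensible, feed 20.3→25 °C: 1666.6 kJ/h
Outlet flows (mol/h): A 606.76, H₂ 606.76, B 1363.2
Sensible, products 25→92.6 °C: 25630 kJ/h
Q = ΔH = -111750 kJ/h = -31.043 kW
Heat removed = 31043 W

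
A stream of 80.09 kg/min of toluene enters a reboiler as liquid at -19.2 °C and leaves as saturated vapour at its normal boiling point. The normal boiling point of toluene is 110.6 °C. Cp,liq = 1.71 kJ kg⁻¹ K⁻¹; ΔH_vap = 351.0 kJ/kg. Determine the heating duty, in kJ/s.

Q = 765 kJ/s

liquid -19.2→110.6 °C: 221.96 kJ/kg
vaporisation at 110.6 °C: 351 kJ/kg
Δh = 221.96 + 351 = 572.96 kJ/kg
Q = ṁ·Δh = 80.09 kg/min × 572.96 kJ/kg = 45888 kJ/min
|Q| = 764.8 kW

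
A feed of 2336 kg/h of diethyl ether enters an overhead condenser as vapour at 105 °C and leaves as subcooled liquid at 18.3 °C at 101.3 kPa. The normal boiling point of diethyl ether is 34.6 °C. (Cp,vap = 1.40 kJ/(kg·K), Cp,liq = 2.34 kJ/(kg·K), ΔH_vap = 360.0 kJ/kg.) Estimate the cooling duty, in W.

Q_c = 322000 W

vapour 105→34.6 °C: -98.56 kJ/kg
condensation at 34.6 °C: -360 kJ/kg
liquid 34.6→18.3 °C: -38.142 kJ/kg
Δh = -98.56 + -360 + -38.142 = -496.7 kJ/kg
Q = ṁ·Δh = 2336 kg/h × -496.7 kJ/kg = -1.1603e+06 kJ/h
|Q| = 322.3 kW = 322300 W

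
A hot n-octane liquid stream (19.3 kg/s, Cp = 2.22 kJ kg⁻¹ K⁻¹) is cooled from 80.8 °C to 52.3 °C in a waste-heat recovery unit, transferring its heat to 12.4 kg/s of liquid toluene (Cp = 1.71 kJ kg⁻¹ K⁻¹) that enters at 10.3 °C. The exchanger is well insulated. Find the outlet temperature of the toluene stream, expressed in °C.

T_c,out = 67.9 °C

Heat released by hot stream: Q = 19.3 × 2.22 × (80.8 − 52.3) = 1221.1 kJ/s
Energy balance on cold side (adiabatic exchanger): Q = ṁ_c·Cp_c·(T_c,out − T_c,in)
T_c,out = 10.3 + 1221.1/(12.4 × 1.71) = 67.889 °C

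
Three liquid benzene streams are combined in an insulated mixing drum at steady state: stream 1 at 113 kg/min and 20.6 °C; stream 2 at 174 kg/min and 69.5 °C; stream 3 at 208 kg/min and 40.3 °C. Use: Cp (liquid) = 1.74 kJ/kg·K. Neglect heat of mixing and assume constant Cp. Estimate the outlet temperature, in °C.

Energy balance with Q = 0: Σ ṁᵢCp,ᵢ(T_out − Tᵢ) = 0
T_out = Σ ṁᵢCp,ᵢTᵢ / Σ ṁᵢCp,ᵢ
      = 39678 / 861.3 = 46.067 °C

T_out = 46.1 °C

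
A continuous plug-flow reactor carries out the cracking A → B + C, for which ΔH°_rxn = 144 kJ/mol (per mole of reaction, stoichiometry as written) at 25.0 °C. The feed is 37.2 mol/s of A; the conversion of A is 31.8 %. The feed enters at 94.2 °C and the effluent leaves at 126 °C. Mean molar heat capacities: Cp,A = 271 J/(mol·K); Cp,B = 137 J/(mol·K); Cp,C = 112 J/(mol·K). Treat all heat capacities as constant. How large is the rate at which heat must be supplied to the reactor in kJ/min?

Q_in = 120000 kJ/min

Extent of reaction ξ = 0.318 × 37.2 = 11.83 mol/s
Reaction term: ξ·ΔH°_rxn = 11.83 × 144 = 1703.5 kJ/s
Sensible, feed 94.2→25 °C: -697.62 kJ/s
Outlet flows (mol/s): A 25.37, B 11.83, C 11.83
Sensible, products 25→126 °C: 991.92 kJ/s
Q = ΔH = 1997.8 kJ/s = 1997.8 kW
Heat supplied = 119870 kJ/min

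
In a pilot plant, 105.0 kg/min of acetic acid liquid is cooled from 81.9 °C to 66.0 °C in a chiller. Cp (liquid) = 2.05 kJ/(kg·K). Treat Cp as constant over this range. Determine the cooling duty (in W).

Q_c = 57000 W

Q = ṁ·Cp·ΔT = 105.0 × 2.05 × (66.0 − 81.9) = -3422.5 kJ/min
Converting: 3422.5 / 60 s = 57.041 kW
Cooling duty = 57041 W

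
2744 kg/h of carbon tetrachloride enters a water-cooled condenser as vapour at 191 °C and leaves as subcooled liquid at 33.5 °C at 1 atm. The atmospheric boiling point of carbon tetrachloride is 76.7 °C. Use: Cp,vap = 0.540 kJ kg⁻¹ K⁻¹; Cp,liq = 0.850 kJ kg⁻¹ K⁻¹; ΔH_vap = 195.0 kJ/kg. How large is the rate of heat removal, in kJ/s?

Q_c = 224 kJ/s

vapour 191→76.7 °C: -61.722 kJ/kg
condensation at 76.7 °C: -195 kJ/kg
liquid 76.7→33.5 °C: -36.72 kJ/kg
Δh = -61.722 + -195 + -36.72 = -293.44 kJ/kg
Q = ṁ·Δh = 2744 kg/h × -293.44 kJ/kg = -805200 kJ/h
|Q| = 223.67 kW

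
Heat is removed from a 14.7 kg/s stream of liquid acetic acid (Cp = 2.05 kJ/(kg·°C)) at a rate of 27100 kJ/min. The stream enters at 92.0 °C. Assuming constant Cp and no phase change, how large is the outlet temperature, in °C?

Q = 27100 kJ/min = 451.67 kJ/s
ΔT = Q/(ṁ·Cp) = 451.67/(14.7×2.05) = 14.988 K
T_out = 92.0 − 14.988 = 77.012 °C

T_out = 77.0 °C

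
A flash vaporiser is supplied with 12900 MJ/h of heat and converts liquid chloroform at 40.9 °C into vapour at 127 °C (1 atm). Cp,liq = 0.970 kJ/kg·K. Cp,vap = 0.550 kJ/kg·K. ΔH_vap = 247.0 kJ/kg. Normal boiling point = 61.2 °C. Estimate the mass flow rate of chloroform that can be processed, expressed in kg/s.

Δh = 0.970×(61.2−40.9) + 247.0 + 0.550×(127−61.2) = 302.88 kJ/kg
Q = 12900 MJ/h = 3583.3 kJ/s = 3583.3 kJ/s
ṁ = Q/Δh = 3583.3 / 302.88 = 11.831 kg/s

ṁ = 11.8 kg/s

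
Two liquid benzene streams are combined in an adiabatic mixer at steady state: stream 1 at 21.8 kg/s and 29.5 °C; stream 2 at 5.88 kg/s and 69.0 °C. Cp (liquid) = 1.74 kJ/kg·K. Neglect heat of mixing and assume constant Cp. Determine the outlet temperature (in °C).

T_out = 37.9 °C

Adiabatic, steady state ⇒ Σ ṁᵢCp,ᵢ(T_out − Tᵢ) = 0
T_out = Σ ṁᵢCp,ᵢTᵢ / Σ ṁᵢCp,ᵢ
      = 1824.9 / 48.163 = 37.891 °C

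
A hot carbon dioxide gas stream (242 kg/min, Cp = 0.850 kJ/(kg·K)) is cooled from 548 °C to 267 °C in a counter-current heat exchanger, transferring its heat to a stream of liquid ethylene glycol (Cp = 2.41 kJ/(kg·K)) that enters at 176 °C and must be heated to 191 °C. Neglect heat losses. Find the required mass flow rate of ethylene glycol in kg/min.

Heat released by hot stream: Q = 242 × 0.850 × (548 − 267) = 57802 kJ/min
Energy balance on cold side (adiabatic exchanger): Q = ṁ_c·Cp_c·(T_c,out − T_c,in)
ṁ_c = 57802 / [2.41 × (191 − 176)] = 1598.9 kg/min

ṁ_c = 1600 kg/min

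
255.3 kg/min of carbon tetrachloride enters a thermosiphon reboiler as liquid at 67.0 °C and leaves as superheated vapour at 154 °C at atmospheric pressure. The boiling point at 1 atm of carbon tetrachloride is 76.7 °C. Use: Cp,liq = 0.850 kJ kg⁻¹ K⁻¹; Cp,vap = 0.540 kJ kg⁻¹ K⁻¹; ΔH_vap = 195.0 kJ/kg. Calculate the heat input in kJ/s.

liquid 67.0→76.7 °C: 8.245 kJ/kg
vaporisation at 76.7 °C: 195 kJ/kg
vapour 76.7→154 °C: 41.742 kJ/kg
Δh = 8.245 + 195 + 41.742 = 244.99 kJ/kg
Q = ṁ·Δh = 255.3 kg/min × 244.99 kJ/kg = 62545 kJ/min
|Q| = 1042.4 kW

Q = 1040 kJ/s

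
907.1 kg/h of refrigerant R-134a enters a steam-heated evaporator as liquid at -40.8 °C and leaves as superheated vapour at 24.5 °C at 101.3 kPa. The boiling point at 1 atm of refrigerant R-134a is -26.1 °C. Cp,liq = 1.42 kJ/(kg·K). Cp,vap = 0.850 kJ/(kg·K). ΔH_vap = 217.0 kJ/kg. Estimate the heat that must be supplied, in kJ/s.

liquid -40.8→-26.1 °C: 20.874 kJ/kg
vaporisation at -26.1 °C: 217 kJ/kg
vapour -26.1→24.5 °C: 43.01 kJ/kg
Δh = 20.874 + 217 + 43.01 = 280.88 kJ/kg
Q = ṁ·Δh = 907.1 kg/h × 280.88 kJ/kg = 254790 kJ/h
|Q| = 70.775 kW

Q = 70.8 kJ/s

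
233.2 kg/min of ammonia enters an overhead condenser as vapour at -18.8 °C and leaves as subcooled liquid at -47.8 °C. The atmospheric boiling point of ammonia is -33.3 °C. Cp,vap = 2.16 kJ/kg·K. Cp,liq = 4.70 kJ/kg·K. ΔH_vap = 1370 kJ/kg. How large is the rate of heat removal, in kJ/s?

vapour -18.8→-33.3 °C: -31.32 kJ/kg
condensation at -33.3 °C: -1370 kJ/kg
liquid -33.3→-47.8 °C: -68.15 kJ/kg
Δh = -31.32 + -1370 + -68.15 = -1469.5 kJ/kg
Q = ṁ·Δh = 233.2 kg/min × -1469.5 kJ/kg = -342680 kJ/min
|Q| = 5711.3 kW

Q_c = 5710 kJ/s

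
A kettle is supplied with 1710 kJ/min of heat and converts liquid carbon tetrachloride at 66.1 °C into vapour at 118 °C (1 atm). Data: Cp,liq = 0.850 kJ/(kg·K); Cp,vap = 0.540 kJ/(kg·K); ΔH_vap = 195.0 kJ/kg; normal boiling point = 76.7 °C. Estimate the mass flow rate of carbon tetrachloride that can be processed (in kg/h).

Δh = 0.850×(76.7−66.1) + 195.0 + 0.540×(118−76.7) = 226.31 kJ/kg
Q = 1710 kJ/min = 28.5 kJ/s = 102600 kJ/h
ṁ = Q/Δh = 102600 / 226.31 = 453.36 kg/h

ṁ = 453 kg/h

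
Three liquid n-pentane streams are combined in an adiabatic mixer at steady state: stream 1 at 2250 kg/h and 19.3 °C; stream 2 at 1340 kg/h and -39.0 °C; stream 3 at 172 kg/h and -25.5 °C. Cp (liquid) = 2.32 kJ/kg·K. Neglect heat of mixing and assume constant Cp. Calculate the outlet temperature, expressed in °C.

T_out = -3.51 °C

Adiabatic, steady state ⇒ Σ ṁᵢCp,ᵢ(T_out − Tᵢ) = 0
T_out = Σ ṁᵢCp,ᵢTᵢ / Σ ṁᵢCp,ᵢ
      = -30673 / 8727.8 = -3.5144 °C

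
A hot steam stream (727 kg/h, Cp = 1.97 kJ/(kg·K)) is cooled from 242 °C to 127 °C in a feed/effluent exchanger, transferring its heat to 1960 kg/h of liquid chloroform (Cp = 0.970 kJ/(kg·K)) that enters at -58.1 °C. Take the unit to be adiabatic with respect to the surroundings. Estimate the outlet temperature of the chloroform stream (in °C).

Heat released by hot stream: Q = 727 × 1.97 × (242 − 127) = 164700 kJ/h
Energy balance on cold side (adiabatic exchanger): Q = ṁ_c·Cp_c·(T_c,out − T_c,in)
T_c,out = -58.1 + 164700/(1960 × 0.970) = 28.53 °C

T_c,out = 28.5 °C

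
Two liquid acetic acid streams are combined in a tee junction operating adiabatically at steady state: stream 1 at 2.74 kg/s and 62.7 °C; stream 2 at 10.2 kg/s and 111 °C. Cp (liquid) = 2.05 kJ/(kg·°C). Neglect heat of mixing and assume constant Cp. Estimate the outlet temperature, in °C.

Energy balance with Q = 0: Σ ṁᵢCp,ᵢ(T_out − Tᵢ) = 0
T_out = Σ ṁᵢCp,ᵢTᵢ / Σ ṁᵢCp,ᵢ
      = 2673.2 / 26.527 = 100.77 °C

T_out = 101 °C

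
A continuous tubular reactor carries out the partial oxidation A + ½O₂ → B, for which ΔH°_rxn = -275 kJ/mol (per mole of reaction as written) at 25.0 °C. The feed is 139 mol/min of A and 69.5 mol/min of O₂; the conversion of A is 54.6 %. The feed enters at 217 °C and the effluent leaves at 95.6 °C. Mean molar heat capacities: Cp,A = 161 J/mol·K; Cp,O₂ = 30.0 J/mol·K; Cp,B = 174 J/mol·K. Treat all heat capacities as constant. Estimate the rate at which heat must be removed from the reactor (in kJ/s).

Q_out = 398 kJ/s

Extent of reaction ξ = 0.546 × 139 = 75.894 mol/min
Reaction term: ξ·ΔH°_rxn = 75.894 × -275 = -20871 kJ/min
Sensible, feed 217→25 °C: -4697.1 kJ/min
Outlet flows (mol/min): A 63.106, O₂ 31.553, B 75.894
Sensible, products 25→95.6 °C: 1716.4 kJ/min
Q = ΔH = -23851 kJ/min = -397.52 kW
Heat removed = 397.52 kJ/s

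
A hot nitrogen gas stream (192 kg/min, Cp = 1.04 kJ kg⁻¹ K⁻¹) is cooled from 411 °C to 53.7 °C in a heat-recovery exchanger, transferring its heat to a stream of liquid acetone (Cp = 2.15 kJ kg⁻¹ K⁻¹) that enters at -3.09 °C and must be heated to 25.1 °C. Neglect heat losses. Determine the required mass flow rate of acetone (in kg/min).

Heat released by hot stream: Q = 192 × 1.04 × (411 − 53.7) = 71346 kJ/min
Energy balance on cold side (adiabatic exchanger): Q = ṁ_c·Cp_c·(T_c,out − T_c,in)
ṁ_c = 71346 / [2.15 × (25.1 − -3.09)] = 1177.2 kg/min

ṁ_c = 1180 kg/min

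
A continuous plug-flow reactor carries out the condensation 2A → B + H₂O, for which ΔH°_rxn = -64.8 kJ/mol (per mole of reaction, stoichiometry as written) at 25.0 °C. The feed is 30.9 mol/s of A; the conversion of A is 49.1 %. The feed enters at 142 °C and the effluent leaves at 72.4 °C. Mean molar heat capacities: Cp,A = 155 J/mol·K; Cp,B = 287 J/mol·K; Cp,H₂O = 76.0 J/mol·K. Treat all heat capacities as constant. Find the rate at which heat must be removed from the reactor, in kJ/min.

Q_out = 48400 kJ/min

Extent of reaction ξ = 0.491 × 30.9 / 2 = 7.5859 mol/s
Reaction term: ξ·ΔH°_rxn = 7.5859 × -64.8 = -491.57 kJ/s
Sensible, feed 142→25 °C: -560.37 kJ/s
Outlet flows (mol/s): A 15.728, B 7.5859, H₂O 7.5859
Sensible, products 25→72.4 °C: 246.08 kJ/s
Q = ΔH = -805.86 kJ/s = -805.86 kW
Heat removed = 48352 kJ/min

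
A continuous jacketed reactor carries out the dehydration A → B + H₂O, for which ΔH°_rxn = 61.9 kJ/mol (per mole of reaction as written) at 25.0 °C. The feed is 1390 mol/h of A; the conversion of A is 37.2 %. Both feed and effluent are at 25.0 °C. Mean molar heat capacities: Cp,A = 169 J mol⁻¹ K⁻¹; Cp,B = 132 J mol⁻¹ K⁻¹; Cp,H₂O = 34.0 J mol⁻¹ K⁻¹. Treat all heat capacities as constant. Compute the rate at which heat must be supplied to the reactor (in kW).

Extent of reaction ξ = 0.372 × 1390 = 517.08 mol/h
Reaction term: ξ·ΔH°_rxn = 517.08 × 61.9 = 32007 kJ/h
Q = ΔH = 32007 kJ/h = 8.8909 kW
Heat supplied = 8.8909 kW

Q_in = 8.89 kW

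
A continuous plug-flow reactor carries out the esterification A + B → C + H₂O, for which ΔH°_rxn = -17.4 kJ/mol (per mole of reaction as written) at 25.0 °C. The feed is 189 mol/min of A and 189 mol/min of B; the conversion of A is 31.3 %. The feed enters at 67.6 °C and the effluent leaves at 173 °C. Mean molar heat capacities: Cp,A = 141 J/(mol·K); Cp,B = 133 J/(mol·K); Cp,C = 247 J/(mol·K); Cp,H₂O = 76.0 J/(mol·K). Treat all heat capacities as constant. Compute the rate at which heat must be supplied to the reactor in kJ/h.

Extent of reaction ξ = 0.313 × 189 = 59.157 mol/min
Reaction term: ξ·ΔH°_rxn = 59.157 × -17.4 = -1029.3 kJ/min
Sensible, feed 67.6→25 °C: -2206.1 kJ/min
Outlet flows (mol/min): A 129.84, B 129.84, C 59.157, H₂O 59.157
Sensible, products 25→173 °C: 8093.3 kJ/min
Q = ΔH = 4857.9 kJ/min = 80.965 kW
Heat supplied = 291480 kJ/h

Q_in = 291000 kJ/h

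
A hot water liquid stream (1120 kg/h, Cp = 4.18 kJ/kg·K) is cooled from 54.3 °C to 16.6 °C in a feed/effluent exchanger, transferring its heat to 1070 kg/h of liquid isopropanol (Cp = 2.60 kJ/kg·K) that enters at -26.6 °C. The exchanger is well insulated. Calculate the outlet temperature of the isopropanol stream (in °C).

T_c,out = 36.8 °C

Heat released by hot stream: Q = 1120 × 4.18 × (54.3 − 16.6) = 176500 kJ/h
Energy balance on cold side (adiabatic exchanger): Q = ṁ_c·Cp_c·(T_c,out − T_c,in)
T_c,out = -26.6 + 176500/(1070 × 2.60) = 36.842 °C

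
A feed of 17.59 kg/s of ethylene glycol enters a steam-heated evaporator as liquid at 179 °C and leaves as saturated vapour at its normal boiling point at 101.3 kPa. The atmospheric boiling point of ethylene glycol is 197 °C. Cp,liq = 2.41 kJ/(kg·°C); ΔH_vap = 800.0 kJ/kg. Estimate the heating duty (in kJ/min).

Q = 890000 kJ/min

liquid 179→197 °C: 43.38 kJ/kg
vaporisation at 197 °C: 800 kJ/kg
Δh = 43.38 + 800 = 843.38 kJ/kg
Q = ṁ·Δh = 17.59 kg/s × 843.38 kJ/kg = 14835 kJ/s
|Q| = 14835 kW = 890100 kJ/min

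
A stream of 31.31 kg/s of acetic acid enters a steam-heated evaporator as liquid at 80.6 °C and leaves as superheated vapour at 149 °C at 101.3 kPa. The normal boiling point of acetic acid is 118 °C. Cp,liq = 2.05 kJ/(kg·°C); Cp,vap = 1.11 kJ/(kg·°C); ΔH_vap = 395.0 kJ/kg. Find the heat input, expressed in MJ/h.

Q = 57000 MJ/h

liquid 80.6→118 °C: 76.67 kJ/kg
vaporisation at 118 °C: 395 kJ/kg
vapour 118→149 °C: 34.41 kJ/kg
Δh = 76.67 + 395 + 34.41 = 506.08 kJ/kg
Q = ṁ·Δh = 31.31 kg/s × 506.08 kJ/kg = 15845 kJ/s
|Q| = 15845 kW = 57043 MJ/h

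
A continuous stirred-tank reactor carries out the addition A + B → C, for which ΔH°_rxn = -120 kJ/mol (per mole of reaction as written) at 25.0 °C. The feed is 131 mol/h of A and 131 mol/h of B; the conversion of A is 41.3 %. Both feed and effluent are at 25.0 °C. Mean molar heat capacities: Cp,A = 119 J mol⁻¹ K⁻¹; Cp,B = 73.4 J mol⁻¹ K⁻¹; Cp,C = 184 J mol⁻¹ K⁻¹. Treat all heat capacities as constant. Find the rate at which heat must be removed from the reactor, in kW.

Q_out = 1.80 kW

Extent of reaction ξ = 0.413 × 131 = 54.103 mol/h
Reaction term: ξ·ΔH°_rxn = 54.103 × -120 = -6492.4 kJ/h
Q = ΔH = -6492.4 kJ/h = -1.8034 kW
Heat removed = 1.8034 kW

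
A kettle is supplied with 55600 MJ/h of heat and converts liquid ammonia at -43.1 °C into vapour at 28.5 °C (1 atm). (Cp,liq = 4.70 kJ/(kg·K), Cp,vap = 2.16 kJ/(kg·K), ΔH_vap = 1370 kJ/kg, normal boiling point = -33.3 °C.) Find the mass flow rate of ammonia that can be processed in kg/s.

Δh = 4.70×(-33.3−-43.1) + 1370 + 2.16×(28.5−-33.3) = 1549.5 kJ/kg
Q = 55600 MJ/h = 15444 kJ/s = 15444 kJ/s
ṁ = Q/Δh = 15444 / 1549.5 = 9.9671 kg/s

ṁ = 9.97 kg/s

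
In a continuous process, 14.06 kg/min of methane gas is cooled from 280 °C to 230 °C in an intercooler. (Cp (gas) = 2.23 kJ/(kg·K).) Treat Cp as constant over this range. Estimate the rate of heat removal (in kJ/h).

Q_c = 94100 kJ/h

Q = ṁ·Cp·ΔT = 14.06 × 2.23 × (230 − 280) = -1567.7 kJ/min
Converting: 1567.7 / 60 s = 26.128 kW
Cooling duty = 94061 kJ/h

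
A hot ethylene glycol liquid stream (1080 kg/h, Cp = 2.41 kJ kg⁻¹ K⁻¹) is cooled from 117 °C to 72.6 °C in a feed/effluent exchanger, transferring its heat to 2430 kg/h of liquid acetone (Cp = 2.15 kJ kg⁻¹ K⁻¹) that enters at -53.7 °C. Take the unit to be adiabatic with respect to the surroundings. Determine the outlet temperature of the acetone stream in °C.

T_c,out = -31.6 °C

Heat released by hot stream: Q = 1080 × 2.41 × (117 − 72.6) = 115560 kJ/h
Energy balance on cold side (adiabatic exchanger): Q = ṁ_c·Cp_c·(T_c,out − T_c,in)
T_c,out = -53.7 + 115560/(2430 × 2.15) = -31.58 °C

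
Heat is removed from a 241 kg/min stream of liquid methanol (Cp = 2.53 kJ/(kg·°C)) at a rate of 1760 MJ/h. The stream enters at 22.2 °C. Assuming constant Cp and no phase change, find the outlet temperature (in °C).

Q = 1760 MJ/h = 29333 kJ/min
ΔT = Q/(ṁ·Cp) = 29333/(241×2.53) = 48.109 K
T_out = 22.2 − 48.109 = -25.909 °C

T_out = -25.9 °C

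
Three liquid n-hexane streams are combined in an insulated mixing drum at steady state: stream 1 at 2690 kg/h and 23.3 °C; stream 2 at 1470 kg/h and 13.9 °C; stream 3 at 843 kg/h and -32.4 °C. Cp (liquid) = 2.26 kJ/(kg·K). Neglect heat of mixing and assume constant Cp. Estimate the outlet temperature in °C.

Energy balance with Q = 0: Σ ṁᵢCp,ᵢ(T_out − Tᵢ) = 0
T_out = Σ ṁᵢCp,ᵢTᵢ / Σ ṁᵢCp,ᵢ
      = 126100 / 11307 = 11.153 °C

T_out = 11.2 °C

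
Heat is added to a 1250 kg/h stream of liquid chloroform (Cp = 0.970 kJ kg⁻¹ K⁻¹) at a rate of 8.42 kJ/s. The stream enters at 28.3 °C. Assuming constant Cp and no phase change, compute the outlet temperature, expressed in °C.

T_out = 53.3 °C

Q = 8.42 kJ/s = 30312 kJ/h
ΔT = Q/(ṁ·Cp) = 30312/(1250×0.970) = 25 K
T_out = 28.3 + 25 = 53.3 °C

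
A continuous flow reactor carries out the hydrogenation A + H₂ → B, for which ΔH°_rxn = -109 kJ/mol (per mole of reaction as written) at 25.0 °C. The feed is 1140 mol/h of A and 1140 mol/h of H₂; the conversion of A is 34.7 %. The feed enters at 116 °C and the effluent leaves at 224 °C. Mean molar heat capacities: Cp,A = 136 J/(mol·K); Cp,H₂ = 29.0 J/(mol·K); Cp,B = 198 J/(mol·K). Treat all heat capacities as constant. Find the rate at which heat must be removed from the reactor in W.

Extent of reaction ξ = 0.347 × 1140 = 395.58 mol/h
Reaction term: ξ·ΔH°_rxn = 395.58 × -109 = -43118 kJ/h
Sensible, feed 116→25 °C: -17117 kJ/h
Outlet flows (mol/h): A 744.42, H₂ 744.42, B 395.58
Sensible, products 25→224 °C: 40030 kJ/h
Q = ΔH = -20206 kJ/h = -5.6127 kW
Heat removed = 5612.7 W

Q_out = 5610 W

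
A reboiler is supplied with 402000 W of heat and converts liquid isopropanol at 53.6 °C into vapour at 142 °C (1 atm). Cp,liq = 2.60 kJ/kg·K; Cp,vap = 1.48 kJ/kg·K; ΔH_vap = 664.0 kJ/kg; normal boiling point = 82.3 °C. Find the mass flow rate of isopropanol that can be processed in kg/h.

ṁ = 1750 kg/h

Δh = 2.60×(82.3−53.6) + 664.0 + 1.48×(142−82.3) = 826.98 kJ/kg
Q = 402000 W = 402 kJ/s = 1.4472e+06 kJ/h
ṁ = Q/Δh = 1.4472e+06 / 826.98 = 1750 kg/h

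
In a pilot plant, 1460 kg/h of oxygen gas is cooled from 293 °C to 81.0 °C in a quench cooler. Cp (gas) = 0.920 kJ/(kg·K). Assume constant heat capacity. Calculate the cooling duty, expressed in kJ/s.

Q_c = 79.1 kJ/s

Q = ṁ·Cp·ΔT = 1460 × 0.920 × (81.0 − 293) = -284760 kJ/h
Converting: 284760 / 3600 s = 79.1 kW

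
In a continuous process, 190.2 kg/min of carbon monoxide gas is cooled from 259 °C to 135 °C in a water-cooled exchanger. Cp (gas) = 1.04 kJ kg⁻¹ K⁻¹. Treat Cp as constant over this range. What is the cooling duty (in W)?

Q_c = 409000 W

Q = ṁ·Cp·ΔT = 190.2 × 1.04 × (135 − 259) = -24528 kJ/min
Converting: 24528 / 60 s = 408.8 kW
Cooling duty = 408800 W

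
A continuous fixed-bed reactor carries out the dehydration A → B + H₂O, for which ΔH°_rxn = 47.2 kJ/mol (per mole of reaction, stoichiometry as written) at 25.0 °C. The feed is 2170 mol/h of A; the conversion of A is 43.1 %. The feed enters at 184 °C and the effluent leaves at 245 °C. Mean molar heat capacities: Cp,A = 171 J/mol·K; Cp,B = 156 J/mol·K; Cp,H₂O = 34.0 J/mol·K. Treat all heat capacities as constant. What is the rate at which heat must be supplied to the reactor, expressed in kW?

Q_in = 19.6 kW

Extent of reaction ξ = 0.431 × 2170 = 935.27 mol/h
Reaction term: ξ·ΔH°_rxn = 935.27 × 47.2 = 44145 kJ/h
Sensible, feed 184→25 °C: -59000 kJ/h
Outlet flows (mol/h): A 1234.7, B 935.27, H₂O 935.27
Sensible, products 25→245 °C: 85545 kJ/h
Q = ΔH = 70689 kJ/h = 19.636 kW
Heat supplied = 19.636 kW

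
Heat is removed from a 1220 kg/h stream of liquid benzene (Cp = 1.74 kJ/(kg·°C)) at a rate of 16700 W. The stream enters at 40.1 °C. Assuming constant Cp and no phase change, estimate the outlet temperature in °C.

Q = 16700 W = 60120 kJ/h
ΔT = Q/(ṁ·Cp) = 60120/(1220×1.74) = 28.321 K
T_out = 40.1 − 28.321 = 11.779 °C

T_out = 11.8 °C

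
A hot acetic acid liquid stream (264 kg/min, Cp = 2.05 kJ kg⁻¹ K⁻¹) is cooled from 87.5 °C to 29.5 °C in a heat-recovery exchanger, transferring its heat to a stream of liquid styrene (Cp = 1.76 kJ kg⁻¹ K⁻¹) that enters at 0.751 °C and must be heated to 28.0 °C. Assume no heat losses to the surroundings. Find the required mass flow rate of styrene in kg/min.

Heat released by hot stream: Q = 264 × 2.05 × (87.5 − 29.5) = 31390 kJ/min
Energy balance on cold side (adiabatic exchanger): Q = ṁ_c·Cp_c·(T_c,out − T_c,in)
ṁ_c = 31390 / [1.76 × (28.0 − 0.751)] = 654.52 kg/min

ṁ_c = 655 kg/min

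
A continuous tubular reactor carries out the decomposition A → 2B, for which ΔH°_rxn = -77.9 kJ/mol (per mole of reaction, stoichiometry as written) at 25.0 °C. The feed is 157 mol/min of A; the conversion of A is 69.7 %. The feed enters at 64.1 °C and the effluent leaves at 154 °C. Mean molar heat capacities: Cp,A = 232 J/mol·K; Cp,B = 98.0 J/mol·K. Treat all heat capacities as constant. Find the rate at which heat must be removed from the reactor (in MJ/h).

Q_out = 345 MJ/h

Extent of reaction ξ = 0.697 × 157 = 109.43 mol/min
Reaction term: ξ·ΔH°_rxn = 109.43 × -77.9 = -8524.5 kJ/min
Sensible, feed 64.1→25 °C: -1424.2 kJ/min
Outlet flows (mol/min): A 47.571, B 218.86
Sensible, products 25→154 °C: 4190.5 kJ/min
Q = ΔH = -5758.2 kJ/min = -95.97 kW
Heat removed = 345.49 MJ/h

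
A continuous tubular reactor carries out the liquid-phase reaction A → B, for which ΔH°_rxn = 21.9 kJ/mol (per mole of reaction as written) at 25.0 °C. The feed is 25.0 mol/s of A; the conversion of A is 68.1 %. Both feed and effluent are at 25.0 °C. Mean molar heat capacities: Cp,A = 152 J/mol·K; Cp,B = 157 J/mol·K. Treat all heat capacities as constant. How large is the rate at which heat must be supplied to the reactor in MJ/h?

Q_in = 1340 MJ/h

Extent of reaction ξ = 0.681 × 25.0 = 17.025 mol/s
Reaction term: ξ·ΔH°_rxn = 17.025 × 21.9 = 372.85 kJ/s
Q = ΔH = 372.85 kJ/s = 372.85 kW
Heat supplied = 1342.3 MJ/h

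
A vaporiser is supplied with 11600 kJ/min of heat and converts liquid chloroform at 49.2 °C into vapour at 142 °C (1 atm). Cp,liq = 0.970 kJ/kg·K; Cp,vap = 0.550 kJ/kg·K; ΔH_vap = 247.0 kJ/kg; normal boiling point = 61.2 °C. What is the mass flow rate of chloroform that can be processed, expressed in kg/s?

Δh = 0.970×(61.2−49.2) + 247.0 + 0.550×(142−61.2) = 303.08 kJ/kg
Q = 11600 kJ/min = 193.33 kJ/s = 193.33 kJ/s
ṁ = Q/Δh = 193.33 / 303.08 = 0.6379 kg/s

ṁ = 0.638 kg/s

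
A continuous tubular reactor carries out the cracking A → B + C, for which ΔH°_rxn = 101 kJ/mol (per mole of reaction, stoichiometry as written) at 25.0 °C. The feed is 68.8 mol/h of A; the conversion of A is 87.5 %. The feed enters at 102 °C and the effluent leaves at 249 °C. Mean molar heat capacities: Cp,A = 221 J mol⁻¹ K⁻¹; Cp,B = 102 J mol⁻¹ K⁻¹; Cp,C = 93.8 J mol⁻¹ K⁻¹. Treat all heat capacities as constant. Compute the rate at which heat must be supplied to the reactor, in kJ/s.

Q_in = 2.22 kJ/s

Extent of reaction ξ = 0.875 × 68.8 = 60.2 mol/h
Reaction term: ξ·ΔH°_rxn = 60.2 × 101 = 6080.2 kJ/h
Sensible, feed 102→25 °C: -1170.8 kJ/h
Outlet flows (mol/h): A 8.6, B 60.2, C 60.2
Sensible, products 25→249 °C: 3066.1 kJ/h
Q = ΔH = 7975.5 kJ/h = 2.2154 kW
Heat supplied = 2.2154 kJ/s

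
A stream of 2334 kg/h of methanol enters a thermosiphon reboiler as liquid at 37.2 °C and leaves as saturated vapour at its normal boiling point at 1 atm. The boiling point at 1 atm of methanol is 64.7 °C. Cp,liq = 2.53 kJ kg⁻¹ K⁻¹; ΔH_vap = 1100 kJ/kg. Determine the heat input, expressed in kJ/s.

liquid 37.2→64.7 °C: 69.575 kJ/kg
vaporisation at 64.7 °C: 1100 kJ/kg
Δh = 69.575 + 1100 = 1169.6 kJ/kg
Q = ṁ·Δh = 2334 kg/h × 1169.6 kJ/kg = 2.7298e+06 kJ/h
|Q| = 758.27 kW

Q = 758 kJ/s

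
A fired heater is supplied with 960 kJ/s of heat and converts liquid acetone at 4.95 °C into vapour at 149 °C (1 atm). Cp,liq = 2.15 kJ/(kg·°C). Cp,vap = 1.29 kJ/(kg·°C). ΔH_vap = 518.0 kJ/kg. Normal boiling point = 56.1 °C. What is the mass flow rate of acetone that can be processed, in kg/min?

Δh = 2.15×(56.1−4.95) + 518.0 + 1.29×(149−56.1) = 747.81 kJ/kg
Q = 960 kJ/s = 960 kJ/s = 57600 kJ/min
ṁ = Q/Δh = 57600 / 747.81 = 77.025 kg/min

ṁ = 77.0 kg/min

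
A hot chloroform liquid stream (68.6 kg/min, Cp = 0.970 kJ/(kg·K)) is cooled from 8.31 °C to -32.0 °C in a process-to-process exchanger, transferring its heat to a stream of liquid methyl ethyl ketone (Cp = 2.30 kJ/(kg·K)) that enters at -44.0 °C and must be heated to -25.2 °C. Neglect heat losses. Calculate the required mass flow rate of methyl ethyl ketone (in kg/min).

Heat released by hot stream: Q = 68.6 × 0.970 × (8.31 − -32.0) = 2682.3 kJ/min
Energy balance on cold side (adiabatic exchanger): Q = ṁ_c·Cp_c·(T_c,out − T_c,in)
ṁ_c = 2682.3 / [2.30 × (-25.2 − -44.0)] = 62.033 kg/min

ṁ_c = 62.0 kg/min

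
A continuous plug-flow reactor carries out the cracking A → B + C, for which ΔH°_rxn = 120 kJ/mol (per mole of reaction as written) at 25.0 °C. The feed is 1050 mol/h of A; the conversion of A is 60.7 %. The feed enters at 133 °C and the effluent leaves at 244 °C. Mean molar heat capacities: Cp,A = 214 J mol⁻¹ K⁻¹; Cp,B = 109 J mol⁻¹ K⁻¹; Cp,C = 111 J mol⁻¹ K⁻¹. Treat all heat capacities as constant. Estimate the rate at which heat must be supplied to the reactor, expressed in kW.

Q_in = 28.4 kW

Extent of reaction ξ = 0.607 × 1050 = 637.35 mol/h
Reaction term: ξ·ΔH°_rxn = 637.35 × 120 = 76482 kJ/h
Sensible, feed 133→25 °C: -24268 kJ/h
Outlet flows (mol/h): A 412.65, B 637.35, C 637.35
Sensible, products 25→244 °C: 50047 kJ/h
Q = ΔH = 102260 kJ/h = 28.406 kW
Heat supplied = 28.406 kW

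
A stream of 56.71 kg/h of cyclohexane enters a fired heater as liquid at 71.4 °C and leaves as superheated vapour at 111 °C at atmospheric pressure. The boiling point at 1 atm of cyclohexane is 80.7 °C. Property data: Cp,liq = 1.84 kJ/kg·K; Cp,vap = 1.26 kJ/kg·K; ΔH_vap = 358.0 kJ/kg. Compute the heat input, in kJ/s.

Q = 6.51 kJ/s

liquid 71.4→80.7 °C: 17.112 kJ/kg
vaporisation at 80.7 °C: 358 kJ/kg
vapour 80.7→111 °C: 38.178 kJ/kg
Δh = 17.112 + 358 + 38.178 = 413.29 kJ/kg
Q = ṁ·Δh = 56.71 kg/h × 413.29 kJ/kg = 23438 kJ/h
|Q| = 6.5105 kW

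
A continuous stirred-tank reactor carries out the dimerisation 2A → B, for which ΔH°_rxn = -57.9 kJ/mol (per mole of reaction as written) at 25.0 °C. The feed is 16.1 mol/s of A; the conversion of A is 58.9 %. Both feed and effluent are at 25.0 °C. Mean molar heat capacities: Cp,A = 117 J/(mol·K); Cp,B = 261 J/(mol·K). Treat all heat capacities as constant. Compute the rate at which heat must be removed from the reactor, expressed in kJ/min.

Extent of reaction ξ = 0.589 × 16.1 / 2 = 4.7415 mol/s
Reaction term: ξ·ΔH°_rxn = 4.7415 × -57.9 = -274.53 kJ/s
Q = ΔH = -274.53 kJ/s = -274.53 kW
Heat removed = 16472 kJ/min

Q_out = 16500 kJ/min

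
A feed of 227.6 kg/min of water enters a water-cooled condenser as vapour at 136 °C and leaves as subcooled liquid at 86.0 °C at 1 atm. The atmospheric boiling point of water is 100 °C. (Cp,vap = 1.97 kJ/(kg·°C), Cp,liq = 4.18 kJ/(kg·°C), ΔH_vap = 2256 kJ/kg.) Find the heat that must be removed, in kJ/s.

Q_c = 9050 kJ/s

vapour 136→100 °C: -70.92 kJ/kg
condensation at 100 °C: -2256 kJ/kg
liquid 100→86.0 °C: -58.52 kJ/kg
Δh = -70.92 + -2256 + -58.52 = -2385.4 kJ/kg
Q = ṁ·Δh = 227.6 kg/min × -2385.4 kJ/kg = -542930 kJ/min
|Q| = 9048.8 kW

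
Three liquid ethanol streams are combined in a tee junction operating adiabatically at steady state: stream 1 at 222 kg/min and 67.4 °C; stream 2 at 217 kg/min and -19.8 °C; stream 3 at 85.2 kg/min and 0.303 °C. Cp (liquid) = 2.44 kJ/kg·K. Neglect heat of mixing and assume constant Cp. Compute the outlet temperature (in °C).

Energy balance with Q = 0: Σ ṁᵢCp,ᵢ(T_out − Tᵢ) = 0
Σ ṁᵢCp,ᵢTᵢ = 222×2.44×67.4 + 217×2.44×-19.8 + 85.2×2.44×0.303 = 26089
Σ ṁᵢCp,ᵢ = 222×2.44 + 217×2.44 + 85.2×2.44 = 1279
T_out = 26089 / 1279 = 20.397 °C

T_out = 20.4 °C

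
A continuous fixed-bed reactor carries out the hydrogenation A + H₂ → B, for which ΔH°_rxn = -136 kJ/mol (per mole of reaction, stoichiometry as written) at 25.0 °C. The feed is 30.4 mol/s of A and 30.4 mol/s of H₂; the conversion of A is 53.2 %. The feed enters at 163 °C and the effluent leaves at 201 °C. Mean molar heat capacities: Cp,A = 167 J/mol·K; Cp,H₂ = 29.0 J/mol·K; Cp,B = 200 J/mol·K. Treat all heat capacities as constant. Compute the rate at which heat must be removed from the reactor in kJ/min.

Extent of reaction ξ = 0.532 × 30.4 = 16.173 mol/s
Reaction term: ξ·ΔH°_rxn = 16.173 × -136 = -2199.5 kJ/s
Sensible, feed 163→25 °C: -822.26 kJ/s
Outlet flows (mol/s): A 14.227, H₂ 14.227, B 16.173
Sensible, products 25→201 °C: 1060.1 kJ/s
Q = ΔH = -1961.7 kJ/s = -1961.7 kW
Heat removed = 117700 kJ/min

Q_out = 118000 kJ/min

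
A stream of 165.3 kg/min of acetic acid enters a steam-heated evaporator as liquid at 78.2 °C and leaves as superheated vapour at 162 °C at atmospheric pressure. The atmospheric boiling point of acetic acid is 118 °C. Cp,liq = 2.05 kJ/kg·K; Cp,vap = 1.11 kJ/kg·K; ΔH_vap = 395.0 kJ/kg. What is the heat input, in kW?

liquid 78.2→118 °C: 81.59 kJ/kg
vaporisation at 118 °C: 395 kJ/kg
vapour 118→162 °C: 48.84 kJ/kg
Δh = 81.59 + 395 + 48.84 = 525.43 kJ/kg
Q = ṁ·Δh = 165.3 kg/min × 525.43 kJ/kg = 86854 kJ/min
|Q| = 1447.6 kW

Q = 1450 kW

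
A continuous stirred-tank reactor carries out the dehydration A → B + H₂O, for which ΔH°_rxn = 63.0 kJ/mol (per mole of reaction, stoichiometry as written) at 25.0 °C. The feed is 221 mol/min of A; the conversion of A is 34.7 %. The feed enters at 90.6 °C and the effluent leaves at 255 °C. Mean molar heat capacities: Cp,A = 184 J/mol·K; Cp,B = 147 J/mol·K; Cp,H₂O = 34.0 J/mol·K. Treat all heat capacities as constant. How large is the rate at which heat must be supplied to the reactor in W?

Q_in = 191000 W

Extent of reaction ξ = 0.347 × 221 = 76.687 mol/min
Reaction term: ξ·ΔH°_rxn = 76.687 × 63.0 = 4831.3 kJ/min
Sensible, feed 90.6→25 °C: -2667.6 kJ/min
Outlet flows (mol/min): A 144.31, B 76.687, H₂O 76.687
Sensible, products 25→255 °C: 9299.8 kJ/min
Q = ΔH = 11464 kJ/min = 191.06 kW
Heat supplied = 191060 W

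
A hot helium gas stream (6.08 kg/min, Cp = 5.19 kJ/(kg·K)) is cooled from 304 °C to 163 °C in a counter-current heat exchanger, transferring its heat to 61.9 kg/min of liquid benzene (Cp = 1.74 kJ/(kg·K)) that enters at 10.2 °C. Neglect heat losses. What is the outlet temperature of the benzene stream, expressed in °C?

T_c,out = 51.5 °C

Heat released by hot stream: Q = 6.08 × 5.19 × (304 − 163) = 4449.3 kJ/min
Energy balance on cold side (adiabatic exchanger): Q = ṁ_c·Cp_c·(T_c,out − T_c,in)
T_c,out = 10.2 + 4449.3/(61.9 × 1.74) = 51.51 °C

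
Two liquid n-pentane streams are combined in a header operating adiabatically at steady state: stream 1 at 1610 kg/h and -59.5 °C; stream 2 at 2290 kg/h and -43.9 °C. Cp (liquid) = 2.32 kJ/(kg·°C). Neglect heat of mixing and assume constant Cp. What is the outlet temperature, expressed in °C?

T_out = -50.3 °C

Energy balance with Q = 0: Σ ṁᵢCp,ᵢ(T_out − Tᵢ) = 0
T_out = Σ ṁᵢCp,ᵢTᵢ / Σ ṁᵢCp,ᵢ
      = -455480 / 9048 = -50.34 °C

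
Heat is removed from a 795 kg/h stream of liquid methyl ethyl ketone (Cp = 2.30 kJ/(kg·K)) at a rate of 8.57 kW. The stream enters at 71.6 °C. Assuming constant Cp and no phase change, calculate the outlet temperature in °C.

Q = 8.57 kW = 30852 kJ/h
ΔT = Q/(ṁ·Cp) = 30852/(795×2.30) = 16.873 K
T_out = 71.6 − 16.873 = 54.727 °C

T_out = 54.7 °C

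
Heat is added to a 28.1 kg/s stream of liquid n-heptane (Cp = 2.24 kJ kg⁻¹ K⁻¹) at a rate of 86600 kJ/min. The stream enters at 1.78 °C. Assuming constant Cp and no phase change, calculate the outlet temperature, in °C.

T_out = 24.7 °C

Q = 86600 kJ/min = 1443.3 kJ/s
ΔT = Q/(ṁ·Cp) = 1443.3/(28.1×2.24) = 22.93 K
T_out = 1.78 + 22.93 = 24.71 °C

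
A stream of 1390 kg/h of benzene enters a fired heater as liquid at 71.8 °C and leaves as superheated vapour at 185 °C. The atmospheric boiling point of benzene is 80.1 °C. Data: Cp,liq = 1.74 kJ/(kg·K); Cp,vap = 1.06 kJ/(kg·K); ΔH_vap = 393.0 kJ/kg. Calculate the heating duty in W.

liquid 71.8→80.1 °C: 14.442 kJ/kg
vaporisation at 80.1 °C: 393 kJ/kg
vapour 80.1→185 °C: 111.19 kJ/kg
Δh = 14.442 + 393 + 111.19 = 518.64 kJ/kg
Q = ṁ·Δh = 1390 kg/h × 518.64 kJ/kg = 720900 kJ/h
|Q| = 200.25 kW = 200250 W

Q = 200000 W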